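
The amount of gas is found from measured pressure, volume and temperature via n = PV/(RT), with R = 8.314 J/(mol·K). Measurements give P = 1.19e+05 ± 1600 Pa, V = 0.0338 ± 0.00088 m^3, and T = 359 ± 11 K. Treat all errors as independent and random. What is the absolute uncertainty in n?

Relative error in a monomial: (δn/n)² = Σ (nᵢ · δxᵢ/xᵢ)².
  (1·δP/P)² = (1×0.0134)² = 0.000181;  (1·δV/V)² = (1×0.0260)² = 0.000678;  (-1·δT/T)² = (-1×0.0306)² = 0.000939
δn/n = √(0.00180) = 0.0424
n = 1.35 mol, so δn = 0.0424 × 1.35 = 0.0571 mol.

0.0571 mol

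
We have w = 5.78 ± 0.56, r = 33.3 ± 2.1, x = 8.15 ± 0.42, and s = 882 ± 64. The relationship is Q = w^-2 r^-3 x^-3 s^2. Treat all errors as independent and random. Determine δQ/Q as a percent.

34.4%

Since Q is a product/quotient, work with relative uncertainties:
  (-2·δw/w)² = (-2×0.0969)² = 0.0375;  (-3·δr/r)² = (-3×0.0631)² = 0.0358;  (-3·δx/x)² = (-3×0.0515)² = 0.0239;  (2·δs/s)² = (2×0.0726)² = 0.0211
δQ/Q = √(0.118) = 0.344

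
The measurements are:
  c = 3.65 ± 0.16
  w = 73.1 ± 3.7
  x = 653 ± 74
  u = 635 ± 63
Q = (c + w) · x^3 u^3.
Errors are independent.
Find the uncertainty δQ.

2.49e+18

Let h = c + w = 76.8. δh = √(δc² + δw²) = √(0.0256 + 13.7) = 3.70, so δh/h = 0.0483.
Q is then a monomial in h, x, u:
δQ/Q = √((δh/h)² + (3·δx/x)² + (3·δu/u)²) = √(0.00233 + 0.116 + 0.0886) = 0.454
Q = 5.47e+18, so δQ = 0.454 × 5.47e+18 = 2.49e+18.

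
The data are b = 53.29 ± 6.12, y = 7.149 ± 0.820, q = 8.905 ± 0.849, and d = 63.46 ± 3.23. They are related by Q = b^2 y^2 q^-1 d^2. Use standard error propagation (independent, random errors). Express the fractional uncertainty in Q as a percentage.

35.3%

Each factor contributes (exponent × relative error)² to (δQ/Q)²:
  (2·δb/b)² = (2×0.115)² = 0.0528;  (2·δy/y)² = (2×0.115)² = 0.0526;  (-1·δq/q)² = (-1×0.0953)² = 0.00909;  (2·δd/d)² = (2×0.0509)² = 0.0104
δQ/Q = √(0.125) = 0.353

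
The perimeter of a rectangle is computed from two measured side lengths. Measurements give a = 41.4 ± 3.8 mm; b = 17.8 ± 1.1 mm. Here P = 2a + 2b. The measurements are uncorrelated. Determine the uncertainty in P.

7.91 mm

Sums and differences: (δP)² = Σ (cᵢ δxᵢ)².
  (2·δa)² = 57.8;  (2·δb)² = 4.84
δP = √(62.6) = 7.91 mm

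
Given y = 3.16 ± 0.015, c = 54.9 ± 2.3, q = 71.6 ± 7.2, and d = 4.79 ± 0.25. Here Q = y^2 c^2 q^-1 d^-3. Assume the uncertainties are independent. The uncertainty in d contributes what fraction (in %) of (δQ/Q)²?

(δQ/Q)² = (2·δy/y)² + (2·δc/c)² + (-1·δq/q)² + (-3·δd/d)²
  y term: (2×0.00475)² = 9.01e-05
  c term: (2×0.0419)² = 0.00702
  q term: (-1×0.101)² = 0.0101
  d term: (-3×0.0522)² = 0.0245
Total = 0.0417. Share from d = 0.0245/0.0417 = 0.587.

58.7%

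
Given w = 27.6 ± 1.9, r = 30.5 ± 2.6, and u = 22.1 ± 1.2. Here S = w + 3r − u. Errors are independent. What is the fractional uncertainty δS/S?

0.0837

Absolute uncertainties add in quadrature for a linear combination:
  (δw)² = 3.61;  (3·δr)² = 60.8;  (δu)² = 1.44
δS = √(65.9) = 8.12
S = 97.0, so δS/S = 8.12/97.0 = 0.0837.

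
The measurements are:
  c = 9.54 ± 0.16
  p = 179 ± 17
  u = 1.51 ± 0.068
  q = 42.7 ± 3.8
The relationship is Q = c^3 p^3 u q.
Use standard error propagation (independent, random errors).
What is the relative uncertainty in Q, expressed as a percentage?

30.6%

Relative error in a monomial: (δQ/Q)² = Σ (nᵢ · δxᵢ/xᵢ)².
  (3·δc/c)² = (3×0.0168)² = 0.00253;  (3·δp/p)² = (3×0.0950)² = 0.0812;  (1·δu/u)² = (1×0.0450)² = 0.00203;  (1·δq/q)² = (1×0.0890)² = 0.00792
δQ/Q = √(0.0937) = 0.306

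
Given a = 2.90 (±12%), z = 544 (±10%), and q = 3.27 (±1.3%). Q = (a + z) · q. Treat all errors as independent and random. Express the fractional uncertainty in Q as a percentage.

Let u = a + z = 547. δu = √(δa² + δz²) = √(0.121 + 2960) = 54.4, so δu/u = 0.0995.
Q is then a monomial in u, q:
δQ/Q = √((δu/u)² + (1·δq/q)²) = √(0.00989 + 0.000169) = 0.100

10.0%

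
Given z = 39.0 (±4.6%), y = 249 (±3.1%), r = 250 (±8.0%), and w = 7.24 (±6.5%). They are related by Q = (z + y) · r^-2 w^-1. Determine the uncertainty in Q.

Let u = z + y = 288. δu = √(δz² + δy²) = √(3.22 + 59.6) = 7.92, so δu/u = 0.0275.
Q is then a monomial in u, r, w:
δQ/Q = √((δu/u)² + (-2·δr/r)² + (-1·δw/w)²) = √(0.000757 + 0.0256 + 0.00423) = 0.175
Q = 0.000636, so δQ = 0.175 × 0.000636 = 0.000111.

0.000111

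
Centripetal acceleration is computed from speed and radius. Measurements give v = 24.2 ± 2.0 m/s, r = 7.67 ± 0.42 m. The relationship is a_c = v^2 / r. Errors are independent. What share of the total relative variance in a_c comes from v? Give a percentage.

(δa_c/a_c)² = (2·δv/v)² + (-1·δr/r)²
  v term: (2×0.0826)² = 0.0273
  r term: (-1×0.0548)² = 0.00300
Total = 0.0303. Share from v = 0.0273/0.0303 = 0.901.

90.1%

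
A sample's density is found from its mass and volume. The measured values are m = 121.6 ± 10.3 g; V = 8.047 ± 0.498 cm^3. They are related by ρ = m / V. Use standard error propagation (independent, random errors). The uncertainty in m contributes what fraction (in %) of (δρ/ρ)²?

65.2%

(δρ/ρ)² = (1·δm/m)² + (-1·δV/V)²
  m term: (1×0.0847)² = 0.00717
  V term: (-1×0.0619)² = 0.00383
Total = 0.0110. Share from m = 0.00717/0.0110 = 0.652.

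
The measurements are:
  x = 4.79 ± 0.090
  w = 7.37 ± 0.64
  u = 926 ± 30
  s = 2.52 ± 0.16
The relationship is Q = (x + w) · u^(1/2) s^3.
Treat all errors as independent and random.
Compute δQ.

1170

Let h = x + w = 12.2. δh = √(δx² + δw²) = √(0.00810 + 0.410) = 0.646, so δh/h = 0.0531.
Q is then a monomial in h, u, s:
δQ/Q = √((δh/h)² + (½·δu/u)² + (3·δs/s)²) = √(0.00282 + 0.000262 + 0.0363) = 0.198
Q = 5920, so δQ = 0.198 × 5920 = 1170.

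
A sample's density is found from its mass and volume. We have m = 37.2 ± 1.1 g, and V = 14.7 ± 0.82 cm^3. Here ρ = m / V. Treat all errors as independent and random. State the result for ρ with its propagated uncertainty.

Products/powers → add relative errors in quadrature, weighted by exponent:
  (1·δm/m)² = (1×0.0296)² = 0.000874;  (-1·δV/V)² = (-1×0.0558)² = 0.00311
δρ/ρ = √(0.00399) = 0.0631
ρ = 2.53 g/cm^3, so δρ = 0.0631 × 2.53 = 0.160 g/cm^3.

2.53 ± 0.160 g/cm^3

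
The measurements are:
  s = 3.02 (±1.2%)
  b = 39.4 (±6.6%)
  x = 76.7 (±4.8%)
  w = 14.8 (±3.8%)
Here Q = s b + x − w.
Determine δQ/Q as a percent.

4.87%

Let p = s·b = 119. δp/p = √((1·δs/s)² + (1·δb/b)²) = √(0.000144 + 0.00436) = 0.0671, so δp = 7.98.
Q = p + x − w: δQ = √(δp² + δx² + δw²) = √(63.7 + 13.6 + 0.316) = 8.81
Q = 181, so δQ/Q = 8.81/181 = 0.0487.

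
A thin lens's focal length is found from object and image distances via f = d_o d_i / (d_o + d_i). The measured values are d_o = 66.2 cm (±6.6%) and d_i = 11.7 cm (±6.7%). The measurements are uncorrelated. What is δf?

0.575 cm

∂f/∂d_o = (d_i/(d_o+d_i))² = 0.0226;  ∂f/∂d_i = (d_o/(d_o+d_i))² = 0.722
δf = √((∂f/∂d_o · δd_o)² + (∂f/∂d_i · δd_i)²) = √(0.00971 + 0.320) = 0.575 cm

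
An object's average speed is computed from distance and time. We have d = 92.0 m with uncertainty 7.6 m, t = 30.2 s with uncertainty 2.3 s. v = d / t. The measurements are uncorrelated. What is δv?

0.342 m/s

Relative error in a monomial: (δv/v)² = Σ (nᵢ · δxᵢ/xᵢ)².
  (1·δd/d)² = (1×0.0826)² = 0.00682;  (-1·δt/t)² = (-1×0.0762)² = 0.00580
δv/v = √(0.0126) = 0.112
v = 3.05 m/s, so δv = 0.112 × 3.05 = 0.342 m/s.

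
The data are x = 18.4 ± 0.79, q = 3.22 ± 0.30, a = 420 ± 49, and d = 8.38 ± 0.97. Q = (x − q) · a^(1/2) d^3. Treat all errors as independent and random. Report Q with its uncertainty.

Let u = x − q = 15.2. δu = √(δx² + δq²) = √(0.624 + 0.0900) = 0.845, so δu/u = 0.0557.
Q is then a monomial in u, a, d:
δQ/Q = √((δu/u)² + (½·δa/a)² + (3·δd/d)²) = √(0.00310 + 0.00340 + 0.121) = 0.356
Q = 1.83e+05, so δQ = 0.356 × 1.83e+05 = 65300.

(1.83 ± 0.653) × 10^5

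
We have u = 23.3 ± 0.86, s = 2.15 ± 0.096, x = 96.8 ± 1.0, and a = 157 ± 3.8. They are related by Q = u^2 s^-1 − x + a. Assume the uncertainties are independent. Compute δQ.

22.1

Let p = u^2·s^-1 = 253. δp/p = √((2·δu/u)² + (-1·δs/s)²) = √(0.00545 + 0.00199) = 0.0863, so δp = 21.8.
Q = p − x + a: δQ = √(δp² + δx² + δa²) = √(475 + 1.00 + 14.4) = 22.1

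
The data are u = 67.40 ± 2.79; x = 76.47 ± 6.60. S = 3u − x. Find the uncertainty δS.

Absolute uncertainties add in quadrature for a linear combination:
  (3·δu)² = 70.1;  (δx)² = 43.6
δS = √(114) = 10.7

10.7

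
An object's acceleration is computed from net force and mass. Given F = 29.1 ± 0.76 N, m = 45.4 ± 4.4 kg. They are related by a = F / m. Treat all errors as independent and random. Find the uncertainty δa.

a is a product of powers, so relative uncertainties combine in quadrature:
  (1·δF/F)² = (1×0.0261)² = 0.000682;  (-1·δm/m)² = (-1×0.0969)² = 0.00939
δa/a = √(0.0101) = 0.100
a = 0.641 m/s^2, so δa = 0.100 × 0.641 = 0.0643 m/s^2.

0.0643 m/s^2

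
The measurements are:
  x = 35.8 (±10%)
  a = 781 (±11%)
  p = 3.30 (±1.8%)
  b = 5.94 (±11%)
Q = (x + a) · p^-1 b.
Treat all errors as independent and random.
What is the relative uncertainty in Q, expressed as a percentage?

15.3%

Let u = x + a = 817. δu = √(δx² + δa²) = √(12.8 + 7380) = 86.0, so δu/u = 0.105.
Q is then a monomial in u, p, b:
δQ/Q = √((δu/u)² + (-1·δp/p)² + (1·δb/b)²) = √(0.0111 + 0.000324 + 0.0121) = 0.153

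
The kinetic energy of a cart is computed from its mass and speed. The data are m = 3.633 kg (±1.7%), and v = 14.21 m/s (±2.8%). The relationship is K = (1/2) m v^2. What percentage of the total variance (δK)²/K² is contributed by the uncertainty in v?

91.6%

(δK/K)² = (1·δm/m)² + (2·δv/v)²
  m term: (1×0.0170)² = 0.000289
  v term: (2×0.0280)² = 0.00314
Total = 0.00342. Share from v = 0.00314/0.00342 = 0.916.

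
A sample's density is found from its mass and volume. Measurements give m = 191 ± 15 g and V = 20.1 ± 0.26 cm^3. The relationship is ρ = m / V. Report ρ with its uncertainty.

9.50 ± 0.756 g/cm^3

Relative error in a monomial: (δρ/ρ)² = Σ (nᵢ · δxᵢ/xᵢ)².
  (1·δm/m)² = (1×0.0785)² = 0.00617;  (-1·δV/V)² = (-1×0.0129)² = 0.000167
δρ/ρ = √(0.00633) = 0.0796
ρ = 9.50 g/cm^3, so δρ = 0.0796 × 9.50 = 0.756 g/cm^3.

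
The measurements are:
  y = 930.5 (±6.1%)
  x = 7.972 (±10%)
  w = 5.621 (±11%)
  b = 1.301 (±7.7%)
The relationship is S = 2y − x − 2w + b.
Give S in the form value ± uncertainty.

1843 ± 114

S is a linear combination, so absolute uncertainties add in quadrature:
  (2·δy)² = 12900;  (δx)² = 0.636;  (2·δw)² = 1.53;  (δb)² = 0.0100
δS = √(12900) = 114
S = 1843.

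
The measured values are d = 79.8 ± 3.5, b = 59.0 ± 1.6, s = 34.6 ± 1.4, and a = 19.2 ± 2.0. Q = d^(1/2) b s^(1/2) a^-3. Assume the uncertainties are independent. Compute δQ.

For a monomial Q ∝ d^(1/2), b, s^(1/2), a^-3, fractional errors add in quadrature:
  (½·δd/d)² = (0.5×0.0439)² = 0.000481;  (1·δb/b)² = (1×0.0271)² = 0.000735;  (½·δs/s)² = (0.5×0.0405)² = 0.000409;  (-3·δa/a)² = (-3×0.104)² = 0.0977
δQ/Q = √(0.0993) = 0.315
Q = 0.438, so δQ = 0.315 × 0.438 = 0.138.

0.138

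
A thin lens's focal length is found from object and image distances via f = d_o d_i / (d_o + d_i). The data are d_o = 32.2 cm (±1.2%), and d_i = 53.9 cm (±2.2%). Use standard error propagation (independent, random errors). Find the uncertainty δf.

0.225 cm

∂f/∂d_o = (d_i/(d_o+d_i))² = 0.392;  ∂f/∂d_i = (d_o/(d_o+d_i))² = 0.140
δf = √((∂f/∂d_o · δd_o)² + (∂f/∂d_i · δd_i)²) = √(0.0229 + 0.0275) = 0.225 cm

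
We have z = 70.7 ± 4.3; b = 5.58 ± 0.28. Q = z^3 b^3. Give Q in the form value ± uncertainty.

Since Q is a product/quotient, work with relative uncertainties:
  (3·δz/z)² = (3×0.0608)² = 0.0333;  (3·δb/b)² = (3×0.0502)² = 0.0227
δQ/Q = √(0.0560) = 0.237
Q = 6.14e+07, so δQ = 0.237 × 6.14e+07 = 1.45e+07.

(6.14 ± 1.45) × 10^7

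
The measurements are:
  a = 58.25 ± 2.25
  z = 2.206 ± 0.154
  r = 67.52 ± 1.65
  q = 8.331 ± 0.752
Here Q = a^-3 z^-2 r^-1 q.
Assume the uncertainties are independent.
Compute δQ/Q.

Products/powers → add relative errors in quadrature, weighted by exponent:
  (-3·δa/a)² = (-3×0.0386)² = 0.0134;  (-2·δz/z)² = (-2×0.0698)² = 0.0195;  (-1·δr/r)² = (-1×0.0244)² = 0.000597;  (1·δq/q)² = (1×0.0903)² = 0.00815
δQ/Q = √(0.0417) = 0.204

0.204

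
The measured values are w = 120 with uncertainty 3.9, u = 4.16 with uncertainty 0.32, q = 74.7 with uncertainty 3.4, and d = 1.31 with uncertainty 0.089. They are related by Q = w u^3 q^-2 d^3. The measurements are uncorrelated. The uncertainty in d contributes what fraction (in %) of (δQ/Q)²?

(δQ/Q)² = (1·δw/w)² + (3·δu/u)² + (-2·δq/q)² + (3·δd/d)²
  w term: (1×0.0325)² = 0.00106
  u term: (3×0.0769)² = 0.0533
  q term: (-2×0.0455)² = 0.00829
  d term: (3×0.0679)² = 0.0415
Total = 0.104. Share from d = 0.0415/0.104 = 0.399.

39.9%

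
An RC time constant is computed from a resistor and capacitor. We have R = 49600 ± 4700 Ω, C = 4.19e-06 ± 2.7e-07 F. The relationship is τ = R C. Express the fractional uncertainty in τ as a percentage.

Relative error in a monomial: (δτ/τ)² = Σ (nᵢ · δxᵢ/xᵢ)².
  (1·δR/R)² = (1×0.0948)² = 0.00898;  (1·δC/C)² = (1×0.0644)² = 0.00415
δτ/τ = √(0.0131) = 0.115

11.5%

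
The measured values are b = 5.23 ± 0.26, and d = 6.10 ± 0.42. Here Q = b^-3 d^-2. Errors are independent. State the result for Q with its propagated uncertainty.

(1.88 ± 0.381) × 10^-4

Relative error in a monomial: (δQ/Q)² = Σ (nᵢ · δxᵢ/xᵢ)².
  (-3·δb/b)² = (-3×0.0497)² = 0.0222;  (-2·δd/d)² = (-2×0.0689)² = 0.0190
δQ/Q = √(0.0412) = 0.203
Q = 0.000188, so δQ = 0.203 × 0.000188 = 3.81e-05.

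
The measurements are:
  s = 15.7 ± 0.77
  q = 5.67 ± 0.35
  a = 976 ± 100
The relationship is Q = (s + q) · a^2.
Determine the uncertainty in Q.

Let u = s + q = 21.4. δu = √(δs² + δq²) = √(0.593 + 0.122) = 0.846, so δu/u = 0.0396.
Q is then a monomial in u, a:
δQ/Q = √((δu/u)² + (2·δa/a)²) = √(0.00157 + 0.0420) = 0.209
Q = 2.04e+07, so δQ = 0.209 × 2.04e+07 = 4.25e+06.

4.25e+06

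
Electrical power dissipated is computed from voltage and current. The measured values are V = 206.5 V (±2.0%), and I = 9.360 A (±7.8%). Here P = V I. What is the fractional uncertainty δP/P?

0.0805

Each factor contributes (exponent × relative error)² to (δP/P)²:
  (1·δV/V)² = (1×0.0200)² = 0.000400;  (1·δI/I)² = (1×0.0780)² = 0.00608
δP/P = √(0.00648) = 0.0805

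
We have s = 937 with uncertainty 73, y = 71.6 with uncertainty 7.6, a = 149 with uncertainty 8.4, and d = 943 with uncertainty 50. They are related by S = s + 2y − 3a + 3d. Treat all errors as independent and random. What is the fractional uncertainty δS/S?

0.0489

Sums and differences: (δS)² = Σ (cᵢ δxᵢ)².
  (δs)² = 5330;  (2·δy)² = 231;  (3·δa)² = 635;  (3·δd)² = 22500
δS = √(28700) = 169
S = 3460, so δS/S = 169/3460 = 0.0489.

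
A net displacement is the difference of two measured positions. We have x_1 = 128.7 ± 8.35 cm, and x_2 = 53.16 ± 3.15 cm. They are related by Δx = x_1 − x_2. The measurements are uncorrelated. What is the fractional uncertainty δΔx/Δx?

0.118

For a sum/difference, combine absolute errors in quadrature:
  (δx_1)² = 69.7;  (δx_2)² = 9.92
δΔx = √(79.6) = 8.92 cm
Δx = 75.54 cm, so δΔx/Δx = 8.92/75.54 = 0.118.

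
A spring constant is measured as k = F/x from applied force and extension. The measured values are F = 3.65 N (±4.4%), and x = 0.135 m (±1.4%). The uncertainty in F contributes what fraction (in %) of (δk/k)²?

90.8%

(δk/k)² = (1·δF/F)² + (-1·δx/x)²
  F term: (1×0.0440)² = 0.00194
  x term: (-1×0.0140)² = 0.000196
Total = 0.00213. Share from F = 0.00194/0.00213 = 0.908.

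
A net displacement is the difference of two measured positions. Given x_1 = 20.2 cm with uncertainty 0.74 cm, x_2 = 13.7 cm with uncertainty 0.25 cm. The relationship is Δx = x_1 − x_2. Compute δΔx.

0.781 cm

Absolute uncertainties add in quadrature for a linear combination:
  (δx_1)² = 0.548;  (δx_2)² = 0.0625
δΔx = √(0.610) = 0.781 cm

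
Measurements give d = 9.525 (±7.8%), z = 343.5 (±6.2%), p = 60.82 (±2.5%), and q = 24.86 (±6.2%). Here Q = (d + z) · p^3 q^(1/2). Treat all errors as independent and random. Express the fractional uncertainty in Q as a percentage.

10.1%

Let u = d + z = 353.0. δu = √(δd² + δz²) = √(0.552 + 454) = 21.3, so δu/u = 0.0604.
Q is then a monomial in u, p, q:
δQ/Q = √((δu/u)² + (3·δp/p)² + (½·δq/q)²) = √(0.00364 + 0.00563 + 0.000961) = 0.101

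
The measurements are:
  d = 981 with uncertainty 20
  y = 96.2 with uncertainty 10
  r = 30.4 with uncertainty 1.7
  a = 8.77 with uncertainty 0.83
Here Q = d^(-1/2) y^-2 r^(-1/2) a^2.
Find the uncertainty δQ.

1.36e-05

Each factor contributes (exponent × relative error)² to (δQ/Q)²:
  (−½·δd/d)² = (-0.5×0.0204)² = 0.000104;  (-2·δy/y)² = (-2×0.104)² = 0.0432;  (−½·δr/r)² = (-0.5×0.0559)² = 0.000782;  (2·δa/a)² = (2×0.0946)² = 0.0358
δQ/Q = √(0.0799) = 0.283
Q = 4.81e-05, so δQ = 0.283 × 4.81e-05 = 1.36e-05.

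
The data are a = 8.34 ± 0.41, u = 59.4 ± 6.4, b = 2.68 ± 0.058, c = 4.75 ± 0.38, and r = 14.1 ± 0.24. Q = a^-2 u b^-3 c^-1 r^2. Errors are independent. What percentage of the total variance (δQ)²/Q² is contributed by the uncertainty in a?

(δQ/Q)² = (-2·δa/a)² + (1·δu/u)² + (-3·δb/b)² + (-1·δc/c)² + (2·δr/r)²
  a term: (-2×0.0492)² = 0.00967
  u term: (1×0.108)² = 0.0116
  b term: (-3×0.0216)² = 0.00422
  c term: (-1×0.0800)² = 0.00640
  r term: (2×0.0170)² = 0.00116
Total = 0.0331. Share from a = 0.00967/0.0331 = 0.292.

29.2%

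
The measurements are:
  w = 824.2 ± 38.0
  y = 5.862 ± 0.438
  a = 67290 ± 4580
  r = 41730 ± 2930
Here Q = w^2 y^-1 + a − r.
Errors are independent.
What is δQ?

14800

Let p = w^2·y^-1 = 115900. δp/p = √((2·δw/w)² + (-1·δy/y)²) = √(0.00850 + 0.00558) = 0.119, so δp = 13800.
Q = p + a − r: δQ = √(δp² + δa² + δr²) = √(1.89e+08 + 2.1e+07 + 8.58e+06) = 14800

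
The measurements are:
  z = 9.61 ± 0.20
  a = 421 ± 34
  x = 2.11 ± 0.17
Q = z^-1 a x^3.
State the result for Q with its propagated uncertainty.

Since Q is a product/quotient, work with relative uncertainties:
  (-1·δz/z)² = (-1×0.0208)² = 0.000433;  (1·δa/a)² = (1×0.0808)² = 0.00652;  (3·δx/x)² = (3×0.0806)² = 0.0584
δQ/Q = √(0.0654) = 0.256
Q = 412, so δQ = 0.256 × 412 = 105.

412 ± 105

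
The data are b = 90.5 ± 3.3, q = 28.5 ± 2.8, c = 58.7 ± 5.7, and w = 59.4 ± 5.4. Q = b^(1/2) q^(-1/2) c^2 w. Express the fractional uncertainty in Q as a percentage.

Since Q is a product/quotient, work with relative uncertainties:
  (½·δb/b)² = (0.5×0.0365)² = 0.000332;  (−½·δq/q)² = (-0.5×0.0982)² = 0.00241;  (2·δc/c)² = (2×0.0971)² = 0.0377;  (1·δw/w)² = (1×0.0909)² = 0.00826
δQ/Q = √(0.0487) = 0.221

22.1%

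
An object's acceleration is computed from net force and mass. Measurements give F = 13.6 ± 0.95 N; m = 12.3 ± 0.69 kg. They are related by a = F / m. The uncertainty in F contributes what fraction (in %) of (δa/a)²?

60.8%

(δa/a)² = (1·δF/F)² + (-1·δm/m)²
  F term: (1×0.0699)² = 0.00488
  m term: (-1×0.0561)² = 0.00315
Total = 0.00803. Share from F = 0.00488/0.00803 = 0.608.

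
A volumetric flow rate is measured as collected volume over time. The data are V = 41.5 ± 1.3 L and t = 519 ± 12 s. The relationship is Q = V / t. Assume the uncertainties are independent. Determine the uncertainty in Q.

Since Q is a product/quotient, work with relative uncertainties:
  (1·δV/V)² = (1×0.0313)² = 0.000981;  (-1·δt/t)² = (-1×0.0231)² = 0.000535
δQ/Q = √(0.00152) = 0.0389
Q = 0.0800 L/s, so δQ = 0.0389 × 0.0800 = 0.00311 L/s.

0.00311 L/s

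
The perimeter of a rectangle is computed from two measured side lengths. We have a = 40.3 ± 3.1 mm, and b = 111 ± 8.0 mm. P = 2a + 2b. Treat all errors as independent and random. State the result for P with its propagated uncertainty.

P is a linear combination, so absolute uncertainties add in quadrature:
  (2·δa)² = 38.4;  (2·δb)² = 256
δP = √(294) = 17.2 mm
P = 303 mm.

303 ± 17.2 mm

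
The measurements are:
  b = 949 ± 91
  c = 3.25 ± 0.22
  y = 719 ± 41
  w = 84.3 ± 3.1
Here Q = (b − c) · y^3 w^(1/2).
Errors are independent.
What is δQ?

6.36e+11

Let u = b − c = 946. δu = √(δb² + δc²) = √(8280 + 0.0484) = 91.0, so δu/u = 0.0962.
Q is then a monomial in u, y, w:
δQ/Q = √((δu/u)² + (3·δy/y)² + (½·δw/w)²) = √(0.00926 + 0.0293 + 0.000338) = 0.197
Q = 3.23e+12, so δQ = 0.197 × 3.23e+12 = 6.36e+11.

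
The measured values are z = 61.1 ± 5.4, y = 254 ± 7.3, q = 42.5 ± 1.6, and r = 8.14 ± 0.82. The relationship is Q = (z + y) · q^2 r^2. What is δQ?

8.18e+06

Let u = z + y = 315. δu = √(δz² + δy²) = √(29.2 + 53.3) = 9.08, so δu/u = 0.0288.
Q is then a monomial in u, q, r:
δQ/Q = √((δu/u)² + (2·δq/q)² + (2·δr/r)²) = √(0.000830 + 0.00567 + 0.0406) = 0.217
Q = 3.77e+07, so δQ = 0.217 × 3.77e+07 = 8.18e+06.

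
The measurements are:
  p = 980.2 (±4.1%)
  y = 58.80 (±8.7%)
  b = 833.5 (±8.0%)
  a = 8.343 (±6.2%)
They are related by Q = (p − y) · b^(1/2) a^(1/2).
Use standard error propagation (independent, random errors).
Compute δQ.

5150

Let u = p − y = 921.4. δu = √(δp² + δy²) = √(1620 + 26.2) = 40.5, so δu/u = 0.0440.
Q is then a monomial in u, b, a:
δQ/Q = √((δu/u)² + (½·δb/b)² + (½·δa/a)²) = √(0.00193 + 0.00160 + 0.000961) = 0.0670
Q = 76840, so δQ = 0.0670 × 76840 = 5150.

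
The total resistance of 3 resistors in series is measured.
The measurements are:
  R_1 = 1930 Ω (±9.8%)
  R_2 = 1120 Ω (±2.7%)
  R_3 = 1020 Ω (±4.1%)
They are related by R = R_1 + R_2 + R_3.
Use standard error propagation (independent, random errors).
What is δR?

196 Ω

Absolute uncertainties add in quadrature for a linear combination:
  (δR_1)² = 35800;  (δR_2)² = 914;  (δR_3)² = 1750
δR = √(38400) = 196 Ω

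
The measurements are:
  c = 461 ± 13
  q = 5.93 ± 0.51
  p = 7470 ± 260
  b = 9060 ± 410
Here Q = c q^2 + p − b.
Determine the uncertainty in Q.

2870

Let w = c·q^2 = 16200. δw/w = √((1·δc/c)² + (2·δq/q)²) = √(0.000795 + 0.0296) = 0.174, so δw = 2830.
Q = w + p − b: δQ = √(δw² + δp² + δb²) = √(7.98e+06 + 67600 + 1.68e+05) = 2870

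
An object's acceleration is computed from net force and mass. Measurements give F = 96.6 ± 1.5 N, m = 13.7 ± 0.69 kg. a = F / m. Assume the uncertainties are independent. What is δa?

0.372 m/s^2

a is a product of powers, so relative uncertainties combine in quadrature:
  (1·δF/F)² = (1×0.0155)² = 0.000241;  (-1·δm/m)² = (-1×0.0504)² = 0.00254
δa/a = √(0.00278) = 0.0527
a = 7.05 m/s^2, so δa = 0.0527 × 7.05 = 0.372 m/s^2.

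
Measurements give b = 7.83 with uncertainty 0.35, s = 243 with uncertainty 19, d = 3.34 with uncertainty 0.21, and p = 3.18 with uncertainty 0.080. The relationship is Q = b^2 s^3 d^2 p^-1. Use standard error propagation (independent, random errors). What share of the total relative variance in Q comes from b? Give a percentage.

10.1%

(δQ/Q)² = (2·δb/b)² + (3·δs/s)² + (2·δd/d)² + (-1·δp/p)²
  b term: (2×0.0447)² = 0.00799
  s term: (3×0.0782)² = 0.0550
  d term: (2×0.0629)² = 0.0158
  p term: (-1×0.0252)² = 0.000633
Total = 0.0795. Share from b = 0.00799/0.0795 = 0.101.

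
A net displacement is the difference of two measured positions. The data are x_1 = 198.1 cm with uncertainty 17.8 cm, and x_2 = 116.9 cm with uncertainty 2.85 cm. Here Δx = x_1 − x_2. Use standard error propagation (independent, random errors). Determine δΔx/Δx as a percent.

22.2%

Each term contributes (cᵢ δxᵢ)² to (δΔx)²:
  (δx_1)² = 317;  (δx_2)² = 8.12
δΔx = √(325) = 18.0 cm
Δx = 81.20 cm, so δΔx/Δx = 18.0/81.20 = 0.222.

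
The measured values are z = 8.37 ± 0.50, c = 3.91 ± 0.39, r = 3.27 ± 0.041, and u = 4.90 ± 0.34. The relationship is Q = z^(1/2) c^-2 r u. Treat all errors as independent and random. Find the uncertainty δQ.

Relative error in a monomial: (δQ/Q)² = Σ (nᵢ · δxᵢ/xᵢ)².
  (½·δz/z)² = (0.5×0.0597)² = 0.000892;  (-2·δc/c)² = (-2×0.0997)² = 0.0398;  (1·δr/r)² = (1×0.0125)² = 0.000157;  (1·δu/u)² = (1×0.0694)² = 0.00481
δQ/Q = √(0.0457) = 0.214
Q = 3.03, so δQ = 0.214 × 3.03 = 0.648.

0.648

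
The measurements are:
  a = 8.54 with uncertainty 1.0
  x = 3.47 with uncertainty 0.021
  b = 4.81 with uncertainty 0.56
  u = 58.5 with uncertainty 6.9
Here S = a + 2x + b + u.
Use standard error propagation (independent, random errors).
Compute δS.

6.99

Each term contributes (cᵢ δxᵢ)² to (δS)²:
  (δa)² = 1.00;  (2·δx)² = 0.00176;  (δb)² = 0.314;  (δu)² = 47.6
δS = √(48.9) = 6.99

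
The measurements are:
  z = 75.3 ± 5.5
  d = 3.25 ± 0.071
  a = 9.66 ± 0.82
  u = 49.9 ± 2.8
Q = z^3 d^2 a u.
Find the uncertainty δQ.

5.34e+08

For a monomial Q ∝ z^3, d^2, a, u, fractional errors add in quadrature:
  (3·δz/z)² = (3×0.0730)² = 0.0480;  (2·δd/d)² = (2×0.0218)² = 0.00191;  (1·δa/a)² = (1×0.0849)² = 0.00721;  (1·δu/u)² = (1×0.0561)² = 0.00315
δQ/Q = √(0.0603) = 0.246
Q = 2.17e+09, so δQ = 0.246 × 2.17e+09 = 5.34e+08.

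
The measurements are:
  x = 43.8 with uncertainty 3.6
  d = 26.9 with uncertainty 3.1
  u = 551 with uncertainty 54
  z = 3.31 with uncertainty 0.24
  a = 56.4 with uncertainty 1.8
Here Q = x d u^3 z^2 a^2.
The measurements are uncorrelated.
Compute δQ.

2.49e+15

Q is a product of powers, so relative uncertainties combine in quadrature:
  (1·δx/x)² = (1×0.0822)² = 0.00676;  (1·δd/d)² = (1×0.115)² = 0.0133;  (3·δu/u)² = (3×0.0980)² = 0.0864;  (2·δz/z)² = (2×0.0725)² = 0.0210;  (2·δa/a)² = (2×0.0319)² = 0.00407
δQ/Q = √(0.132) = 0.363
Q = 6.87e+15, so δQ = 0.363 × 6.87e+15 = 2.49e+15.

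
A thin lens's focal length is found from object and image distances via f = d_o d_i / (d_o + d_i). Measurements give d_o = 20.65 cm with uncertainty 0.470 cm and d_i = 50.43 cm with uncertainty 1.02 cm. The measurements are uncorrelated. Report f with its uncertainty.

14.65 ± 0.252 cm

∂f/∂d_o = (d_i/(d_o+d_i))² = 0.503;  ∂f/∂d_i = (d_o/(d_o+d_i))² = 0.0844
δf = √((∂f/∂d_o · δd_o)² + (∂f/∂d_i · δd_i)²) = √(0.0560 + 0.00741) = 0.252 cm
f = 14.65 cm.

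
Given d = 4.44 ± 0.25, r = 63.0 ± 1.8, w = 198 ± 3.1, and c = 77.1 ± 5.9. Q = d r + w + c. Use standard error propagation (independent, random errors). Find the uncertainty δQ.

18.9

Let p = d·r = 280. δp/p = √((1·δd/d)² + (1·δr/r)²) = √(0.00317 + 0.000816) = 0.0631, so δp = 17.7.
Q = p + w + c: δQ = √(δp² + δw² + δc²) = √(312 + 9.61 + 34.8) = 18.9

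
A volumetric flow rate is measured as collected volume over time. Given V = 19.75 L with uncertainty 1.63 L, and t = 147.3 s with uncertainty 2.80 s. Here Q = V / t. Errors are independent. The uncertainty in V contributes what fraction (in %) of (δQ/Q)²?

(δQ/Q)² = (1·δV/V)² + (-1·δt/t)²
  V term: (1×0.0825)² = 0.00681
  t term: (-1×0.0190)² = 0.000361
Total = 0.00717. Share from V = 0.00681/0.00717 = 0.950.

95.0%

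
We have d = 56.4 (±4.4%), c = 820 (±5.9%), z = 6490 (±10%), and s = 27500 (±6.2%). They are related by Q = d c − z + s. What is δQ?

Let p = d·c = 46200. δp/p = √((1·δd/d)² + (1·δc/c)²) = √(0.00194 + 0.00348) = 0.0736, so δp = 3400.
Q = p − z + s: δQ = √(δp² + δz² + δs²) = √(1.16e+07 + 4.21e+05 + 2.91e+06) = 3860

3860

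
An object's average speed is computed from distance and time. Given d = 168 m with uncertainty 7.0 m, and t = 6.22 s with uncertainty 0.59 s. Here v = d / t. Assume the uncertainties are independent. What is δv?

2.80 m/s

v is a product of powers, so relative uncertainties combine in quadrature:
  (1·δd/d)² = (1×0.0417)² = 0.00174;  (-1·δt/t)² = (-1×0.0949)² = 0.00900
δv/v = √(0.0107) = 0.104
v = 27.0 m/s, so δv = 0.104 × 27.0 = 2.80 m/s.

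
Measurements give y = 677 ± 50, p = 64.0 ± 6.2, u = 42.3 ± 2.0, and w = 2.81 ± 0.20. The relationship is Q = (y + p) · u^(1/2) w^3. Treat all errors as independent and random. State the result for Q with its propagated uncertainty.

(1.07 ± 0.241) × 10^5

Let h = y + p = 741. δh = √(δy² + δp²) = √(2500 + 38.4) = 50.4, so δh/h = 0.0680.
Q is then a monomial in h, u, w:
δQ/Q = √((δh/h)² + (½·δu/u)² + (3·δw/w)²) = √(0.00462 + 0.000559 + 0.0456) = 0.225
Q = 1.07e+05, so δQ = 0.225 × 1.07e+05 = 24100.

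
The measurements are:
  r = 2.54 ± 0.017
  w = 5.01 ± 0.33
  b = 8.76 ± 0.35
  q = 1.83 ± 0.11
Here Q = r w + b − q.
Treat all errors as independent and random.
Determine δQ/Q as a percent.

Let p = r·w = 12.7. δp/p = √((1·δr/r)² + (1·δw/w)²) = √(4.48e-05 + 0.00434) = 0.0662, so δp = 0.843.
Q = p + b − q: δQ = √(δp² + δb² + δq²) = √(0.710 + 0.122 + 0.0121) = 0.919
Q = 19.7, so δQ/Q = 0.919/19.7 = 0.0468.

4.68%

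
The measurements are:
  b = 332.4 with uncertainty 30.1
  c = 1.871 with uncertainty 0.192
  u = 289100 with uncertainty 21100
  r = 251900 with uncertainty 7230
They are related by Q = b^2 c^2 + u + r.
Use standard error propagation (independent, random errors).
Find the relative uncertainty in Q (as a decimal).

0.117

Let p = b^2·c^2 = 386800. δp/p = √((2·δb/b)² + (2·δc/c)²) = √(0.0328 + 0.0421) = 0.274, so δp = 1.06e+05.
Q = p + u + r: δQ = √(δp² + δu² + δr²) = √(1.12e+10 + 4.45e+08 + 5.23e+07) = 1.08e+05
Q = 927800, so δQ/Q = 1.08e+05/927800 = 0.117.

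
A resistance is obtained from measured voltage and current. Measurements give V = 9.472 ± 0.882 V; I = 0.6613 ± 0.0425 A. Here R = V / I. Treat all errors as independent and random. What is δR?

1.62 Ω

Since R is a product/quotient, work with relative uncertainties:
  (1·δV/V)² = (1×0.0931)² = 0.00867;  (-1·δI/I)² = (-1×0.0643)² = 0.00413
δR/R = √(0.0128) = 0.113
R = 14.32 Ω, so δR = 0.113 × 14.32 = 1.62 Ω.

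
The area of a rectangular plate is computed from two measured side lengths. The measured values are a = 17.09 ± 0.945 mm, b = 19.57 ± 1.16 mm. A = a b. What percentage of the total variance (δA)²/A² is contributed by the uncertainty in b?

53.5%

(δA/A)² = (1·δa/a)² + (1·δb/b)²
  a term: (1×0.0553)² = 0.00306
  b term: (1×0.0593)² = 0.00351
Total = 0.00657. Share from b = 0.00351/0.00657 = 0.535.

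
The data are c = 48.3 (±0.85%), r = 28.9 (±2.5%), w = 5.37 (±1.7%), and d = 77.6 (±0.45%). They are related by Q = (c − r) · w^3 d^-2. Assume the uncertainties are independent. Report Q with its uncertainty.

0.499 ± 0.0335

Let u = c − r = 19.4. δu = √(δc² + δr²) = √(0.169 + 0.522) = 0.831, so δu/u = 0.0428.
Q is then a monomial in u, w, d:
δQ/Q = √((δu/u)² + (3·δw/w)² + (-2·δd/d)²) = √(0.00183 + 0.00260 + 8.1e-05) = 0.0672
Q = 0.499, so δQ = 0.0672 × 0.499 = 0.0335.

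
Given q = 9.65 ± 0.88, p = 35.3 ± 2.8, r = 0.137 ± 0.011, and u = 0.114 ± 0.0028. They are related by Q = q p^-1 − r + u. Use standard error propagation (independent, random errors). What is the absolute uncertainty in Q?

Let w = q·p^-1 = 0.273. δw/w = √((1·δq/q)² + (-1·δp/p)²) = √(0.00832 + 0.00629) = 0.121, so δw = 0.0330.
Q = w − r + u: δQ = √(δw² + δr² + δu²) = √(0.00109 + 0.000121 + 7.84e-06) = 0.0349

0.0349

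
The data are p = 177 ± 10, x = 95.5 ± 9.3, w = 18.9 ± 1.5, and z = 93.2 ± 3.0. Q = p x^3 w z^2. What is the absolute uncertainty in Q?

7.96e+12

Each factor contributes (exponent × relative error)² to (δQ/Q)²:
  (1·δp/p)² = (1×0.0565)² = 0.00319;  (3·δx/x)² = (3×0.0974)² = 0.0853;  (1·δw/w)² = (1×0.0794)² = 0.00630;  (2·δz/z)² = (2×0.0322)² = 0.00414
δQ/Q = √(0.0990) = 0.315
Q = 2.53e+13, so δQ = 0.315 × 2.53e+13 = 7.96e+12.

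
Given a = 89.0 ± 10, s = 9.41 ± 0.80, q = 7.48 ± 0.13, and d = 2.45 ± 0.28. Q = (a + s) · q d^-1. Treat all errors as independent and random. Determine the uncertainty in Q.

46.3

Let u = a + s = 98.4. δu = √(δa² + δs²) = √(100 + 0.640) = 10.0, so δu/u = 0.102.
Q is then a monomial in u, q, d:
δQ/Q = √((δu/u)² + (1·δq/q)² + (-1·δd/d)²) = √(0.0104 + 0.000302 + 0.0131) = 0.154
Q = 300, so δQ = 0.154 × 300 = 46.3.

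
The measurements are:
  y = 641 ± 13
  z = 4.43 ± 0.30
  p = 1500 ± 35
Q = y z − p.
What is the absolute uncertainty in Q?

204

Let w = y·z = 2840. δw/w = √((1·δy/y)² + (1·δz/z)²) = √(0.000411 + 0.00459) = 0.0707, so δw = 201.
Q = w − p: δQ = √(δw² + δp²) = √(40300 + 1220) = 204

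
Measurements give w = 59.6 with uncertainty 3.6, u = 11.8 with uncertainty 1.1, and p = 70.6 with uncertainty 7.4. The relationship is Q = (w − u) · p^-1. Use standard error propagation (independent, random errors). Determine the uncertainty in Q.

0.0888

Let h = w − u = 47.8. δh = √(δw² + δu²) = √(13.0 + 1.21) = 3.76, so δh/h = 0.0788.
Q is then a monomial in h, p:
δQ/Q = √((δh/h)² + (-1·δp/p)²) = √(0.00620 + 0.0110) = 0.131
Q = 0.677, so δQ = 0.131 × 0.677 = 0.0888.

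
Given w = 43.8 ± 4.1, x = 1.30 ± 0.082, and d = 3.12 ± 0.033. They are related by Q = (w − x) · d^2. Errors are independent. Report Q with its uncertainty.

414 ± 40.9

Let u = w − x = 42.5. δu = √(δw² + δx²) = √(16.8 + 0.00672) = 4.10, so δu/u = 0.0965.
Q is then a monomial in u, d:
δQ/Q = √((δu/u)² + (2·δd/d)²) = √(0.00931 + 0.000447) = 0.0988
Q = 414, so δQ = 0.0988 × 414 = 40.9.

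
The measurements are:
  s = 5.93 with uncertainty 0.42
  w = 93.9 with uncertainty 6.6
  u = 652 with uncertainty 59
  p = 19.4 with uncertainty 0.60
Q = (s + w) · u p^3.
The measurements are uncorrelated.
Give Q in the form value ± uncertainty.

(4.75 ± 0.692) × 10^8

Let h = s + w = 99.8. δh = √(δs² + δw²) = √(0.176 + 43.6) = 6.61, so δh/h = 0.0662.
Q is then a monomial in h, u, p:
δQ/Q = √((δh/h)² + (1·δu/u)² + (3·δp/p)²) = √(0.00439 + 0.00819 + 0.00861) = 0.146
Q = 4.75e+08, so δQ = 0.146 × 4.75e+08 = 6.92e+07.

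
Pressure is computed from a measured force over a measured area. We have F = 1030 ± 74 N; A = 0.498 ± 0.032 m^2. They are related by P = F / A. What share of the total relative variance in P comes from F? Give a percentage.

(δP/P)² = (1·δF/F)² + (-1·δA/A)²
  F term: (1×0.0718)² = 0.00516
  A term: (-1×0.0643)² = 0.00413
Total = 0.00929. Share from F = 0.00516/0.00929 = 0.556.

55.6%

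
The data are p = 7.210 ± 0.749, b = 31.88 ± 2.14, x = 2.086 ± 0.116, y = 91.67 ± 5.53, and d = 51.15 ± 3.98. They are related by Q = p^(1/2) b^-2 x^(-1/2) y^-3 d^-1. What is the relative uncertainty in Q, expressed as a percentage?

24.6%

Relative error in a monomial: (δQ/Q)² = Σ (nᵢ · δxᵢ/xᵢ)².
  (½·δp/p)² = (0.5×0.104)² = 0.00270;  (-2·δb/b)² = (-2×0.0671)² = 0.0180;  (−½·δx/x)² = (-0.5×0.0556)² = 0.000773;  (-3·δy/y)² = (-3×0.0603)² = 0.0328;  (-1·δd/d)² = (-1×0.0778)² = 0.00605
δQ/Q = √(0.0603) = 0.246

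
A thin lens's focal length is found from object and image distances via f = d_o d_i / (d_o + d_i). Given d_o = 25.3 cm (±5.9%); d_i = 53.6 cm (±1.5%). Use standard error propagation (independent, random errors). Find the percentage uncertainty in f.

∂f/∂d_o = (d_i/(d_o+d_i))² = 0.462;  ∂f/∂d_i = (d_o/(d_o+d_i))² = 0.103
δf = √((∂f/∂d_o · δd_o)² + (∂f/∂d_i · δd_i)²) = √(0.475 + 0.00683) = 0.694 cm
f = 17.2 cm, so δf/f = 0.694/17.2 = 0.0404.

4.04%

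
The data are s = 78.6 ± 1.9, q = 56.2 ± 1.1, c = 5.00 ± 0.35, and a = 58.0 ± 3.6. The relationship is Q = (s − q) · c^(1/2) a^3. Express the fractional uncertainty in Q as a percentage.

21.3%

Let u = s − q = 22.4. δu = √(δs² + δq²) = √(3.61 + 1.21) = 2.20, so δu/u = 0.0980.
Q is then a monomial in u, c, a:
δQ/Q = √((δu/u)² + (½·δc/c)² + (3·δa/a)²) = √(0.00961 + 0.00122 + 0.0347) = 0.213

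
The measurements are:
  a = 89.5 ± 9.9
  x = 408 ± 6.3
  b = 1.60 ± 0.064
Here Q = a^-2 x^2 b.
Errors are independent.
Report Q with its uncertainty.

33.3 ± 7.55

Relative error in a monomial: (δQ/Q)² = Σ (nᵢ · δxᵢ/xᵢ)².
  (-2·δa/a)² = (-2×0.111)² = 0.0489;  (2·δx/x)² = (2×0.0154)² = 0.000954;  (1·δb/b)² = (1×0.0400)² = 0.00160
δQ/Q = √(0.0515) = 0.227
Q = 33.3, so δQ = 0.227 × 33.3 = 7.55.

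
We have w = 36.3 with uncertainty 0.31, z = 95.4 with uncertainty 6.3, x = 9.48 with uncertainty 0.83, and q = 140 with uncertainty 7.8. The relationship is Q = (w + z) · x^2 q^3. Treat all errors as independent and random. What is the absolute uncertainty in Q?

Let u = w + z = 132. δu = √(δw² + δz²) = √(0.0961 + 39.7) = 6.31, so δu/u = 0.0479.
Q is then a monomial in u, x, q:
δQ/Q = √((δu/u)² + (2·δx/x)² + (3·δq/q)²) = √(0.00229 + 0.0307 + 0.0279) = 0.247
Q = 3.25e+10, so δQ = 0.247 × 3.25e+10 = 8.01e+09.

8.01e+09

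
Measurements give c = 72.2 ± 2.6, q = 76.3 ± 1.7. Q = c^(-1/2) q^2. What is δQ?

32.9

For a monomial Q ∝ c^(-1/2), q^2, fractional errors add in quadrature:
  (−½·δc/c)² = (-0.5×0.0360)² = 0.000324;  (2·δq/q)² = (2×0.0223)² = 0.00199
δQ/Q = √(0.00231) = 0.0481
Q = 685, so δQ = 0.0481 × 685 = 32.9.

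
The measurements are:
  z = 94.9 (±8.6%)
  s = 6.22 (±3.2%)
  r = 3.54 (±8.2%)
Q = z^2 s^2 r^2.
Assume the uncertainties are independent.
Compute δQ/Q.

0.246

Relative error in a monomial: (δQ/Q)² = Σ (nᵢ · δxᵢ/xᵢ)².
  (2·δz/z)² = (2×0.0860)² = 0.0296;  (2·δs/s)² = (2×0.0320)² = 0.00410;  (2·δr/r)² = (2×0.0820)² = 0.0269
δQ/Q = √(0.0606) = 0.246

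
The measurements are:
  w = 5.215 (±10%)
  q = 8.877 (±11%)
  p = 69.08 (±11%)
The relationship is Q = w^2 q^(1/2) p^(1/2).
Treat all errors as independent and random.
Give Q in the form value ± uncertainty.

Since Q is a product/quotient, work with relative uncertainties:
  (2·δw/w)² = (2×0.100)² = 0.0400;  (½·δq/q)² = (0.5×0.110)² = 0.00302;  (½·δp/p)² = (0.5×0.110)² = 0.00302
δQ/Q = √(0.0460) = 0.215
Q = 673.5, so δQ = 0.215 × 673.5 = 145.

673.5 ± 145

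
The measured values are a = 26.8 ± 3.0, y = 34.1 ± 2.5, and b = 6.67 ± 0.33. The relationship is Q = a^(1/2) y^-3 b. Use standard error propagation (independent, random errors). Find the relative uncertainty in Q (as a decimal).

Since Q is a product/quotient, work with relative uncertainties:
  (½·δa/a)² = (0.5×0.112)² = 0.00313;  (-3·δy/y)² = (-3×0.0733)² = 0.0484;  (1·δb/b)² = (1×0.0495)² = 0.00245
δQ/Q = √(0.0540) = 0.232

0.232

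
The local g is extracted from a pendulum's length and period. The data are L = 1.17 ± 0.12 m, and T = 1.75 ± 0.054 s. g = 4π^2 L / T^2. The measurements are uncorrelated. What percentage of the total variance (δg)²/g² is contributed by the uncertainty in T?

(δg/g)² = (1·δL/L)² + (-2·δT/T)²
  L term: (1×0.103)² = 0.0105
  T term: (-2×0.0309)² = 0.00381
Total = 0.0143. Share from T = 0.00381/0.0143 = 0.266.

26.6%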